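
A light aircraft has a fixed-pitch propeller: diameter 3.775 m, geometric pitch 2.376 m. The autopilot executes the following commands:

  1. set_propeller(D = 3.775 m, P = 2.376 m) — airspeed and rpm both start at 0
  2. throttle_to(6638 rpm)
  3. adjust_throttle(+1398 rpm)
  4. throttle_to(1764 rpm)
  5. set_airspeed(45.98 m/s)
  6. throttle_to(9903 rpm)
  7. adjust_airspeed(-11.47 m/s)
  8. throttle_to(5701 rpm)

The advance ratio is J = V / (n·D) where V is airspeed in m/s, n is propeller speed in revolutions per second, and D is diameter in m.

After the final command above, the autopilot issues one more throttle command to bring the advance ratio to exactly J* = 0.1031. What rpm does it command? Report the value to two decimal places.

set_propeller: D = 3.775 m, P = 2.376 m (p = P/D = 0.629404); state ← (V=0, rpm=0)
throttle_to(6638): rpm ← 6638
adjust_throttle(+1398): rpm ← 6638 +1398 = 8036
throttle_to(1764): rpm ← 1764
set_airspeed(45.98): V ← 45.98 m/s
throttle_to(9903): rpm ← 9903
adjust_airspeed(-11.47): V ← 45.98 -11.47 = 34.51 m/s
throttle_to(5701): rpm ← 5701
final state: V = 34.51 m/s, rpm = 5701 → n = rpm/60 = 95.016667 rev/s
target J* = 0.1031; solve J* = V/(n·D) for n: n = V/(J*·D) = 34.51/(0.1031 × 3.775) = 88.668495 rev/s
rpm = 60·n = 5320.109712

rpm = 5320.11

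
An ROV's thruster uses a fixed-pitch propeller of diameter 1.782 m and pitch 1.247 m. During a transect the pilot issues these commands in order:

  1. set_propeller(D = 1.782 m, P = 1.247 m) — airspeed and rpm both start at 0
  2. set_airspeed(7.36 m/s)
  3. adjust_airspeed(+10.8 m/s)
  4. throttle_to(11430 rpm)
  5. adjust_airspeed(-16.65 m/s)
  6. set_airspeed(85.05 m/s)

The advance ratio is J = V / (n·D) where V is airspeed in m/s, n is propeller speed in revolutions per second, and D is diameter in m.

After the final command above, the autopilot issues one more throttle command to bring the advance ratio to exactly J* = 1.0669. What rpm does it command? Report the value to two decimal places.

set_propeller: D = 1.782 m, P = 1.247 m (p = P/D = 0.699776); state ← (V=0, rpm=0)
set_airspeed(7.36): V ← 7.36 m/s
adjust_airspeed(+10.8): V ← 7.36 +10.8 = 18.16 m/s
throttle_to(11430): rpm ← 11430
adjust_airspeed(-16.65): V ← 18.16 -16.65 = 1.51 m/s
set_airspeed(85.05): V ← 85.05 m/s
final state: V = 85.05 m/s, rpm = 11430 → n = rpm/60 = 190.500000 rev/s
target J* = 1.0669; solve J* = V/(n·D) for n: n = V/(J*·D) = 85.05/(1.0669 × 1.782) = 44.734533 rev/s
rpm = 60·n = 2684.071950

rpm = 2684.07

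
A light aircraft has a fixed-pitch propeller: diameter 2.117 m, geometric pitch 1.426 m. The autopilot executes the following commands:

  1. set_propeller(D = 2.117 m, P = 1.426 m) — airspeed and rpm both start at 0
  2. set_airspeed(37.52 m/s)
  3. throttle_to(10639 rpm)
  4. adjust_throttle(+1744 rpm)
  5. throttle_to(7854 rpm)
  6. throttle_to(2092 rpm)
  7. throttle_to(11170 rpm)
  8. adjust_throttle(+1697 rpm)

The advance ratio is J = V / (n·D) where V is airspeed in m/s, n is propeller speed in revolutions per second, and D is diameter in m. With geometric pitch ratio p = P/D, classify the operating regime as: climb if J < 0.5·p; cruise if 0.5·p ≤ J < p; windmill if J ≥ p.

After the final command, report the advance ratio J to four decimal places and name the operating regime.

J = 0.0826, regime = climb

set_propeller: D = 2.117 m, P = 1.426 m (p = P/D = 0.673595); state ← (V=0, rpm=0)
set_airspeed(37.52): V ← 37.52 m/s
throttle_to(10639): rpm ← 10639
adjust_throttle(+1744): rpm ← 10639 +1744 = 12383
throttle_to(7854): rpm ← 7854
throttle_to(2092): rpm ← 2092
throttle_to(11170): rpm ← 11170
adjust_throttle(+1697): rpm ← 11170 +1697 = 12867
final state: V = 37.52 m/s, rpm = 12867 → n = rpm/60 = 214.450000 rev/s
J = V / (n·D) = 37.52 / (214.450000 × 2.117) = 0.082645
regime bands: climb J<0.3368 | cruise [0.3368, 0.6736) | windmill J≥0.6736
J = 0.0826 → climb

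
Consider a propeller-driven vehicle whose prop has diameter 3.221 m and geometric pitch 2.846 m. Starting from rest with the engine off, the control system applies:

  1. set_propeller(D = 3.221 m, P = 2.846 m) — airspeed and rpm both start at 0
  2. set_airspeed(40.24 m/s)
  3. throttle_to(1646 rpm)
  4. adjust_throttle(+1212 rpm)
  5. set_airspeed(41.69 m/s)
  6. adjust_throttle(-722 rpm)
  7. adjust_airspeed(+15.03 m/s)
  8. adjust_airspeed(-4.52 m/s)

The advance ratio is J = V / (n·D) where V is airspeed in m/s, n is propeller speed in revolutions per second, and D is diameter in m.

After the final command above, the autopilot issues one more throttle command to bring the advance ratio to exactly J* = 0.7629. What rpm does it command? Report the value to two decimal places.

set_propeller: D = 3.221 m, P = 2.846 m (p = P/D = 0.883577); state ← (V=0, rpm=0)
set_airspeed(40.24): V ← 40.24 m/s
throttle_to(1646): rpm ← 1646
adjust_throttle(+1212): rpm ← 1646 +1212 = 2858
set_airspeed(41.69): V ← 41.69 m/s
adjust_throttle(-722): rpm ← 2858 -722 = 2136
adjust_airspeed(+15.03): V ← 41.69 +15.03 = 56.72 m/s
adjust_airspeed(-4.52): V ← 56.72 -4.52 = 52.2 m/s
final state: V = 52.2 m/s, rpm = 2136 → n = rpm/60 = 35.600000 rev/s
target J* = 0.7629; solve J* = V/(n·D) for n: n = V/(J*·D) = 52.2/(0.7629 × 3.221) = 21.242820 rev/s
rpm = 60·n = 1274.569183

rpm = 1274.57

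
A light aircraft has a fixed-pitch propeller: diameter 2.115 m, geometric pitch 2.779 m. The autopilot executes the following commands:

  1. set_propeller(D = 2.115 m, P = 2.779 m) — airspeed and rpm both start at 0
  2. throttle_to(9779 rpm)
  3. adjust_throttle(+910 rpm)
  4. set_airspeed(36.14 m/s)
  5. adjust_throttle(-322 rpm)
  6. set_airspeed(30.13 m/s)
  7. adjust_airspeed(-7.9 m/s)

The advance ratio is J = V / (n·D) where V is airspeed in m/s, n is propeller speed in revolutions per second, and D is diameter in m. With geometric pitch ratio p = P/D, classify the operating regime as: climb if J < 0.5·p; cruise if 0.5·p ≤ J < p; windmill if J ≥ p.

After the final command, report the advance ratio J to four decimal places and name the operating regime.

set_propeller: D = 2.115 m, P = 2.779 m (p = P/D = 1.313948); state ← (V=0, rpm=0)
throttle_to(9779): rpm ← 9779
adjust_throttle(+910): rpm ← 9779 +910 = 10689
set_airspeed(36.14): V ← 36.14 m/s
adjust_throttle(-322): rpm ← 10689 -322 = 10367
set_airspeed(30.13): V ← 30.13 m/s
adjust_airspeed(-7.9): V ← 30.13 -7.9 = 22.23 m/s
final state: V = 22.23 m/s, rpm = 10367 → n = rpm/60 = 172.783333 rev/s
J = V / (n·D) = 22.23 / (172.783333 × 2.115) = 0.060831
regime bands: climb J<0.6570 | cruise [0.6570, 1.3139) | windmill J≥1.3139
J = 0.0608 → climb

J = 0.0608, regime = climb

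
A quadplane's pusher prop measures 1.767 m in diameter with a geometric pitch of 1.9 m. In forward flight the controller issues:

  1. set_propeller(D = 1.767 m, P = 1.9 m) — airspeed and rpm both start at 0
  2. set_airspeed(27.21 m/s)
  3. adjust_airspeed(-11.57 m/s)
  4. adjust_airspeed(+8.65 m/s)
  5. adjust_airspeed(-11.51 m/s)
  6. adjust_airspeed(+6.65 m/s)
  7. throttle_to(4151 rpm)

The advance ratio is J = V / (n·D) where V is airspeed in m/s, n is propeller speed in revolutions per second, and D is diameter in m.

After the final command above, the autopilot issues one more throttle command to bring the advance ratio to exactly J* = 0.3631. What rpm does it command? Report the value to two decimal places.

rpm = 1817.03

set_propeller: D = 1.767 m, P = 1.9 m (p = P/D = 1.075269); state ← (V=0, rpm=0)
set_airspeed(27.21): V ← 27.21 m/s
adjust_airspeed(-11.57): V ← 27.21 -11.57 = 15.64 m/s
adjust_airspeed(+8.65): V ← 15.64 +8.65 = 24.29 m/s
adjust_airspeed(-11.51): V ← 24.29 -11.51 = 12.78 m/s
adjust_airspeed(+6.65): V ← 12.78 +6.65 = 19.43 m/s
throttle_to(4151): rpm ← 4151
final state: V = 19.43 m/s, rpm = 4151 → n = rpm/60 = 69.183333 rev/s
target J* = 0.3631; solve J* = V/(n·D) for n: n = V/(J*·D) = 19.43/(0.3631 × 1.767) = 30.283774 rev/s
rpm = 60·n = 1817.026464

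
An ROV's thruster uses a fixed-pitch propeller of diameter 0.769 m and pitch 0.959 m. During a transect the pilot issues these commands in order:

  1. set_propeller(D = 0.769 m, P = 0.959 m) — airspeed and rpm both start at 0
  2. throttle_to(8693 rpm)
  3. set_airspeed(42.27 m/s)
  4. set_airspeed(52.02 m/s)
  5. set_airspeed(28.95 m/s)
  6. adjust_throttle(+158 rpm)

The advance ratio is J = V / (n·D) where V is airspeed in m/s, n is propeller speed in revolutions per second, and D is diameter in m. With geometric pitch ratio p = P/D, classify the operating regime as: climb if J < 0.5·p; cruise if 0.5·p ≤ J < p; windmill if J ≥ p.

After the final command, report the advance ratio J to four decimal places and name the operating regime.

J = 0.2552, regime = climb

set_propeller: D = 0.769 m, P = 0.959 m (p = P/D = 1.247074); state ← (V=0, rpm=0)
throttle_to(8693): rpm ← 8693
set_airspeed(42.27): V ← 42.27 m/s
set_airspeed(52.02): V ← 52.02 m/s
set_airspeed(28.95): V ← 28.95 m/s
adjust_throttle(+158): rpm ← 8693 +158 = 8851
final state: V = 28.95 m/s, rpm = 8851 → n = rpm/60 = 147.516667 rev/s
J = V / (n·D) = 28.95 / (147.516667 × 0.769) = 0.255200
regime bands: climb J<0.6235 | cruise [0.6235, 1.2471) | windmill J≥1.2471
J = 0.2552 → climb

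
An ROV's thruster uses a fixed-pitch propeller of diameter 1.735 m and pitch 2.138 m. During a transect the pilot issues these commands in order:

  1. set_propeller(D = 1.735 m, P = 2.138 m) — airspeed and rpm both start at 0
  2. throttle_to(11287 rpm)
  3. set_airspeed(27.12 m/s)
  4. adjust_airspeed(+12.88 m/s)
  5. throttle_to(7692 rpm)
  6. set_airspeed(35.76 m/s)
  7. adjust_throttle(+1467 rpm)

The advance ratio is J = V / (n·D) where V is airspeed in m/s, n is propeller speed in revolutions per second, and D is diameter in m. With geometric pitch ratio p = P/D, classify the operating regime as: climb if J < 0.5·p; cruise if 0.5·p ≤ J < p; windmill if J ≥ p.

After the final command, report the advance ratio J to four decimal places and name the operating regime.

J = 0.1350, regime = climb

set_propeller: D = 1.735 m, P = 2.138 m (p = P/D = 1.232277); state ← (V=0, rpm=0)
throttle_to(11287): rpm ← 11287
set_airspeed(27.12): V ← 27.12 m/s
adjust_airspeed(+12.88): V ← 27.12 +12.88 = 40 m/s
throttle_to(7692): rpm ← 7692
set_airspeed(35.76): V ← 35.76 m/s
adjust_throttle(+1467): rpm ← 7692 +1467 = 9159
final state: V = 35.76 m/s, rpm = 9159 → n = rpm/60 = 152.650000 rev/s
J = V / (n·D) = 35.76 / (152.650000 × 1.735) = 0.135021
regime bands: climb J<0.6161 | cruise [0.6161, 1.2323) | windmill J≥1.2323
J = 0.1350 → climb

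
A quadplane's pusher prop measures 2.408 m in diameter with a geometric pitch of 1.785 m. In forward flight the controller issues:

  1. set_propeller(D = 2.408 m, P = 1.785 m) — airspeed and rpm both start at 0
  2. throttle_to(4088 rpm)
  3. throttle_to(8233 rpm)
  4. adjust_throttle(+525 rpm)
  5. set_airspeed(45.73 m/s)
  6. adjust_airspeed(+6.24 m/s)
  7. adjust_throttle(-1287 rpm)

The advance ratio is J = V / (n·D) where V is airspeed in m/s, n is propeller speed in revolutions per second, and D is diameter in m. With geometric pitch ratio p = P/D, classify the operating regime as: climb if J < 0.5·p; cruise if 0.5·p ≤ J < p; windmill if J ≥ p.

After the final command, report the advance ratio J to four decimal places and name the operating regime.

J = 0.1733, regime = climb

set_propeller: D = 2.408 m, P = 1.785 m (p = P/D = 0.741279); state ← (V=0, rpm=0)
throttle_to(4088): rpm ← 4088
throttle_to(8233): rpm ← 8233
adjust_throttle(+525): rpm ← 8233 +525 = 8758
set_airspeed(45.73): V ← 45.73 m/s
adjust_airspeed(+6.24): V ← 45.73 +6.24 = 51.97 m/s
adjust_throttle(-1287): rpm ← 8758 -1287 = 7471
final state: V = 51.97 m/s, rpm = 7471 → n = rpm/60 = 124.516667 rev/s
J = V / (n·D) = 51.97 / (124.516667 × 2.408) = 0.173328
regime bands: climb J<0.3706 | cruise [0.3706, 0.7413) | windmill J≥0.7413
J = 0.1733 → climb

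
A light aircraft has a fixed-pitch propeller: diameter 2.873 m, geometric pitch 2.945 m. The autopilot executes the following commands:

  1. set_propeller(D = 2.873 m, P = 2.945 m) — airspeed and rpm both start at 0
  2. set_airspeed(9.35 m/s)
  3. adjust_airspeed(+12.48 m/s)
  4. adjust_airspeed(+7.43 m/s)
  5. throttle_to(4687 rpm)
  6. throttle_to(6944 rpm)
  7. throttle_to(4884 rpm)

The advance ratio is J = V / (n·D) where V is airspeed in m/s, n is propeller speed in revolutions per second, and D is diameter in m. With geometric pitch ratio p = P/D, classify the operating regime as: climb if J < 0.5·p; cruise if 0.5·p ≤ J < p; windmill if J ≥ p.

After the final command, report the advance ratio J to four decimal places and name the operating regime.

J = 0.1251, regime = climb

set_propeller: D = 2.873 m, P = 2.945 m (p = P/D = 1.025061); state ← (V=0, rpm=0)
set_airspeed(9.35): V ← 9.35 m/s
adjust_airspeed(+12.48): V ← 9.35 +12.48 = 21.83 m/s
adjust_airspeed(+7.43): V ← 21.83 +7.43 = 29.26 m/s
throttle_to(4687): rpm ← 4687
throttle_to(6944): rpm ← 6944
throttle_to(4884): rpm ← 4884
final state: V = 29.26 m/s, rpm = 4884 → n = rpm/60 = 81.400000 rev/s
J = V / (n·D) = 29.26 / (81.400000 × 2.873) = 0.125116
regime bands: climb J<0.5125 | cruise [0.5125, 1.0251) | windmill J≥1.0251
J = 0.1251 → climb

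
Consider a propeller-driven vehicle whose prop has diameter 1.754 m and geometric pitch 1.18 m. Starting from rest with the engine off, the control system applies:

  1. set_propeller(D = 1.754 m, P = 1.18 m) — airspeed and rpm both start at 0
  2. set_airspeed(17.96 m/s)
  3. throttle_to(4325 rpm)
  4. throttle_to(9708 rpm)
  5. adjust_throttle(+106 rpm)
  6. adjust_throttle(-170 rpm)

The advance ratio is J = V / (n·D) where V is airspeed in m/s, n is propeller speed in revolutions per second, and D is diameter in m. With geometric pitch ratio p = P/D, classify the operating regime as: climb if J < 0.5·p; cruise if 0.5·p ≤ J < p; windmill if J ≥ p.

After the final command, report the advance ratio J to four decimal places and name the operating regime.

J = 0.0637, regime = climb

set_propeller: D = 1.754 m, P = 1.18 m (p = P/D = 0.672748); state ← (V=0, rpm=0)
set_airspeed(17.96): V ← 17.96 m/s
throttle_to(4325): rpm ← 4325
throttle_to(9708): rpm ← 9708
adjust_throttle(+106): rpm ← 9708 +106 = 9814
adjust_throttle(-170): rpm ← 9814 -170 = 9644
final state: V = 17.96 m/s, rpm = 9644 → n = rpm/60 = 160.733333 rev/s
J = V / (n·D) = 17.96 / (160.733333 × 1.754) = 0.063705
regime bands: climb J<0.3364 | cruise [0.3364, 0.6727) | windmill J≥0.6727
J = 0.0637 → climb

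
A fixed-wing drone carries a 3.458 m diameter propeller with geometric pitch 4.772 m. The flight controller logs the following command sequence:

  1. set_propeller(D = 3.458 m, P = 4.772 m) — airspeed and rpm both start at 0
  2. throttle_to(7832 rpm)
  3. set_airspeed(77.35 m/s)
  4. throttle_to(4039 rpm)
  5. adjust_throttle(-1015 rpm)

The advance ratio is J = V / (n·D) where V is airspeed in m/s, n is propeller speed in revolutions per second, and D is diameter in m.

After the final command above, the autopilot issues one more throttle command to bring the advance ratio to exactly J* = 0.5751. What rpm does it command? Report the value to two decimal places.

rpm = 2333.69

set_propeller: D = 3.458 m, P = 4.772 m (p = P/D = 1.379988); state ← (V=0, rpm=0)
throttle_to(7832): rpm ← 7832
set_airspeed(77.35): V ← 77.35 m/s
throttle_to(4039): rpm ← 4039
adjust_throttle(-1015): rpm ← 4039 -1015 = 3024
final state: V = 77.35 m/s, rpm = 3024 → n = rpm/60 = 50.400000 rev/s
target J* = 0.5751; solve J* = V/(n·D) for n: n = V/(J*·D) = 77.35/(0.5751 × 3.458) = 38.894838 rev/s
rpm = 60·n = 2333.690251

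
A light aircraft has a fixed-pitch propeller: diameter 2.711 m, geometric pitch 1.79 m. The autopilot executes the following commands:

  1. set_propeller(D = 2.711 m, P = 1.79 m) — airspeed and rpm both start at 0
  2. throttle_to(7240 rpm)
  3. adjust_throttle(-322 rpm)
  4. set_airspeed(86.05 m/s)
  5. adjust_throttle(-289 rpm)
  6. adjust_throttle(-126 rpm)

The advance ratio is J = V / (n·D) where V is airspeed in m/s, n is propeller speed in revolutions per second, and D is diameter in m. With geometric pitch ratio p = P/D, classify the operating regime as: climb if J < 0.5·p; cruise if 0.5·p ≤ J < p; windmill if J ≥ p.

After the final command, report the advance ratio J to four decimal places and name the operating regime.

J = 0.2929, regime = climb

set_propeller: D = 2.711 m, P = 1.79 m (p = P/D = 0.660273); state ← (V=0, rpm=0)
throttle_to(7240): rpm ← 7240
adjust_throttle(-322): rpm ← 7240 -322 = 6918
set_airspeed(86.05): V ← 86.05 m/s
adjust_throttle(-289): rpm ← 6918 -289 = 6629
adjust_throttle(-126): rpm ← 6629 -126 = 6503
final state: V = 86.05 m/s, rpm = 6503 → n = rpm/60 = 108.383333 rev/s
J = V / (n·D) = 86.05 / (108.383333 × 2.711) = 0.292859
regime bands: climb J<0.3301 | cruise [0.3301, 0.6603) | windmill J≥0.6603
J = 0.2929 → climb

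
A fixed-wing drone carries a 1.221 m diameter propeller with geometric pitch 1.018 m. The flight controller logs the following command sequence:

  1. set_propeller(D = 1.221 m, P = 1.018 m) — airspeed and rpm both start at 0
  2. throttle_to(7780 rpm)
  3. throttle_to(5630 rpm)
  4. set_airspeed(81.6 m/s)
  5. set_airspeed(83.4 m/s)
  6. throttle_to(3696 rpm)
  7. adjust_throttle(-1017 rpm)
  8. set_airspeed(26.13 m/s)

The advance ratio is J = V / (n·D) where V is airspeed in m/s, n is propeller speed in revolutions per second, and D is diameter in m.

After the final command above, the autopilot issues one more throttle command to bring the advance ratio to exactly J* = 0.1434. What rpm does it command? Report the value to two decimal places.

rpm = 8954.18

set_propeller: D = 1.221 m, P = 1.018 m (p = P/D = 0.833743); state ← (V=0, rpm=0)
throttle_to(7780): rpm ← 7780
throttle_to(5630): rpm ← 5630
set_airspeed(81.6): V ← 81.6 m/s
set_airspeed(83.4): V ← 83.4 m/s
throttle_to(3696): rpm ← 3696
adjust_throttle(-1017): rpm ← 3696 -1017 = 2679
set_airspeed(26.13): V ← 26.13 m/s
final state: V = 26.13 m/s, rpm = 2679 → n = rpm/60 = 44.650000 rev/s
target J* = 0.1434; solve J* = V/(n·D) for n: n = V/(J*·D) = 26.13/(0.1434 × 1.221) = 149.236342 rev/s
rpm = 60·n = 8954.180502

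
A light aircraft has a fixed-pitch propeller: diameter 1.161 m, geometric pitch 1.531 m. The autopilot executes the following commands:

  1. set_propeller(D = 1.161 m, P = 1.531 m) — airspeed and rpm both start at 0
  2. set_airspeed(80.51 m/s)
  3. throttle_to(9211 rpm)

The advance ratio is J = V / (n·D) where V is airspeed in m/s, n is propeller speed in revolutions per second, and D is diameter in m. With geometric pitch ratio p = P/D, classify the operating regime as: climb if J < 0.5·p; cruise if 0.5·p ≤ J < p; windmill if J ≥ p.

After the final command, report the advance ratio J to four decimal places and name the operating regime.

set_propeller: D = 1.161 m, P = 1.531 m (p = P/D = 1.318691); state ← (V=0, rpm=0)
set_airspeed(80.51): V ← 80.51 m/s
throttle_to(9211): rpm ← 9211
final state: V = 80.51 m/s, rpm = 9211 → n = rpm/60 = 153.516667 rev/s
J = V / (n·D) = 80.51 / (153.516667 × 1.161) = 0.451712
regime bands: climb J<0.6593 | cruise [0.6593, 1.3187) | windmill J≥1.3187
J = 0.4517 → climb

J = 0.4517, regime = climb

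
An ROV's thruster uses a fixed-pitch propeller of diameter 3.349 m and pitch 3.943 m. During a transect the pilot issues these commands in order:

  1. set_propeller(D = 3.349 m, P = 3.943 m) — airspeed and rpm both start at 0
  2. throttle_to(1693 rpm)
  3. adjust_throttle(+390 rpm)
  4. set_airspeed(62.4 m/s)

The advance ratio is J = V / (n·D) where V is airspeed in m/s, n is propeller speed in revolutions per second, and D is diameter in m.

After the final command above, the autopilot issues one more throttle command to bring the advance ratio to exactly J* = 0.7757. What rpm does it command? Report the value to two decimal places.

set_propeller: D = 3.349 m, P = 3.943 m (p = P/D = 1.177366); state ← (V=0, rpm=0)
throttle_to(1693): rpm ← 1693
adjust_throttle(+390): rpm ← 1693 +390 = 2083
set_airspeed(62.4): V ← 62.4 m/s
final state: V = 62.4 m/s, rpm = 2083 → n = rpm/60 = 34.716667 rev/s
target J* = 0.7757; solve J* = V/(n·D) for n: n = V/(J*·D) = 62.4/(0.7757 × 3.349) = 24.020146 rev/s
rpm = 60·n = 1441.208786

rpm = 1441.21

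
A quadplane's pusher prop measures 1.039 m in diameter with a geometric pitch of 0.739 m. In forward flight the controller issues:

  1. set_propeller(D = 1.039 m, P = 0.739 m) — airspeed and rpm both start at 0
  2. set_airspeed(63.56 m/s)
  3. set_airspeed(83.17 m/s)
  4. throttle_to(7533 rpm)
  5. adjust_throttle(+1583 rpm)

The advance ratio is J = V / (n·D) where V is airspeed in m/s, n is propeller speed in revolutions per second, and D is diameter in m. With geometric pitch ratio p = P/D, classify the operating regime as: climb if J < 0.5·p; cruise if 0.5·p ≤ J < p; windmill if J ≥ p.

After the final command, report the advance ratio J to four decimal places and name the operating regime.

J = 0.5269, regime = cruise

set_propeller: D = 1.039 m, P = 0.739 m (p = P/D = 0.711261); state ← (V=0, rpm=0)
set_airspeed(63.56): V ← 63.56 m/s
set_airspeed(83.17): V ← 83.17 m/s
throttle_to(7533): rpm ← 7533
adjust_throttle(+1583): rpm ← 7533 +1583 = 9116
final state: V = 83.17 m/s, rpm = 9116 → n = rpm/60 = 151.933333 rev/s
J = V / (n·D) = 83.17 / (151.933333 × 1.039) = 0.526863
regime bands: climb J<0.3556 | cruise [0.3556, 0.7113) | windmill J≥0.7113
J = 0.5269 → cruise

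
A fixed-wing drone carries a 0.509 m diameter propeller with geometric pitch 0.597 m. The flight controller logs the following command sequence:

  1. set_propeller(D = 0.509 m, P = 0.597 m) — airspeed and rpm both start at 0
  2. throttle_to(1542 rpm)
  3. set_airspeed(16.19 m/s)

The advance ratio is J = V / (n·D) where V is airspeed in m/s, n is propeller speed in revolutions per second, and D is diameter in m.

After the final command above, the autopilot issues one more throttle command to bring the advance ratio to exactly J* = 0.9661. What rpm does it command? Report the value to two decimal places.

set_propeller: D = 0.509 m, P = 0.597 m (p = P/D = 1.172888); state ← (V=0, rpm=0)
throttle_to(1542): rpm ← 1542
set_airspeed(16.19): V ← 16.19 m/s
final state: V = 16.19 m/s, rpm = 1542 → n = rpm/60 = 25.700000 rev/s
target J* = 0.9661; solve J* = V/(n·D) for n: n = V/(J*·D) = 16.19/(0.9661 × 0.509) = 32.923575 rev/s
rpm = 60·n = 1975.414488

rpm = 1975.41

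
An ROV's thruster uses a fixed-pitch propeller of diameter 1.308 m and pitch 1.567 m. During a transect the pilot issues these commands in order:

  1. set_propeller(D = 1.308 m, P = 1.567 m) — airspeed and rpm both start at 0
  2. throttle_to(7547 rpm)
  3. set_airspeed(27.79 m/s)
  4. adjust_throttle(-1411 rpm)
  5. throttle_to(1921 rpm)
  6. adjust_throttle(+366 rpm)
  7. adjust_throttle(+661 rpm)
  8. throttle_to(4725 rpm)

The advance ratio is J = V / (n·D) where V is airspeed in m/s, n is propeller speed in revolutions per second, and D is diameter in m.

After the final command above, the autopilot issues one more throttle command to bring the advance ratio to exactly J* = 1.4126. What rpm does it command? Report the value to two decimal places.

rpm = 902.43

set_propeller: D = 1.308 m, P = 1.567 m (p = P/D = 1.198012); state ← (V=0, rpm=0)
throttle_to(7547): rpm ← 7547
set_airspeed(27.79): V ← 27.79 m/s
adjust_throttle(-1411): rpm ← 7547 -1411 = 6136
throttle_to(1921): rpm ← 1921
adjust_throttle(+366): rpm ← 1921 +366 = 2287
adjust_throttle(+661): rpm ← 2287 +661 = 2948
throttle_to(4725): rpm ← 4725
final state: V = 27.79 m/s, rpm = 4725 → n = rpm/60 = 78.750000 rev/s
target J* = 1.4126; solve J* = V/(n·D) for n: n = V/(J*·D) = 27.79/(1.4126 × 1.308) = 15.040477 rev/s
rpm = 60·n = 902.428601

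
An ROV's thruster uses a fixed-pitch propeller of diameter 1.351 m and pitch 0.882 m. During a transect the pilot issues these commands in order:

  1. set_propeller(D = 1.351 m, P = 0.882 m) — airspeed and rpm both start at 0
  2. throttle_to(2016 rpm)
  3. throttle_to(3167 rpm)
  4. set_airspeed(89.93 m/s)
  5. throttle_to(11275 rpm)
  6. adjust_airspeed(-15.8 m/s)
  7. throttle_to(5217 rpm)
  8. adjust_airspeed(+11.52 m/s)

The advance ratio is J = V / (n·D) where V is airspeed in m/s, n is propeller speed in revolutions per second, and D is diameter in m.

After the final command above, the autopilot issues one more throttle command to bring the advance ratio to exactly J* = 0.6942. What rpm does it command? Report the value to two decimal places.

set_propeller: D = 1.351 m, P = 0.882 m (p = P/D = 0.652850); state ← (V=0, rpm=0)
throttle_to(2016): rpm ← 2016
throttle_to(3167): rpm ← 3167
set_airspeed(89.93): V ← 89.93 m/s
throttle_to(11275): rpm ← 11275
adjust_airspeed(-15.8): V ← 89.93 -15.8 = 74.13 m/s
throttle_to(5217): rpm ← 5217
adjust_airspeed(+11.52): V ← 74.13 +11.52 = 85.65 m/s
final state: V = 85.65 m/s, rpm = 5217 → n = rpm/60 = 86.950000 rev/s
target J* = 0.6942; solve J* = V/(n·D) for n: n = V/(J*·D) = 85.65/(0.6942 × 1.351) = 91.324522 rev/s
rpm = 60·n = 5479.471335

rpm = 5479.47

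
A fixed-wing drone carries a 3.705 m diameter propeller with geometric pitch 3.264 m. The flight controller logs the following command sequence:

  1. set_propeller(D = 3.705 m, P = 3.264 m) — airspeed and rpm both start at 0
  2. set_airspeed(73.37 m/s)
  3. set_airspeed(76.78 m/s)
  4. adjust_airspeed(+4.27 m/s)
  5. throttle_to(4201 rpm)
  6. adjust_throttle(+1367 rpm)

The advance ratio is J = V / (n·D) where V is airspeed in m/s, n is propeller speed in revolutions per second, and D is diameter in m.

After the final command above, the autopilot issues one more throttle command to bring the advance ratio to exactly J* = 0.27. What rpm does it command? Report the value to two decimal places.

set_propeller: D = 3.705 m, P = 3.264 m (p = P/D = 0.880972); state ← (V=0, rpm=0)
set_airspeed(73.37): V ← 73.37 m/s
set_airspeed(76.78): V ← 76.78 m/s
adjust_airspeed(+4.27): V ← 76.78 +4.27 = 81.05 m/s
throttle_to(4201): rpm ← 4201
adjust_throttle(+1367): rpm ← 4201 +1367 = 5568
final state: V = 81.05 m/s, rpm = 5568 → n = rpm/60 = 92.800000 rev/s
target J* = 0.27; solve J* = V/(n·D) for n: n = V/(J*·D) = 81.05/(0.27 × 3.705) = 81.021642 rev/s
rpm = 60·n = 4861.298546

rpm = 4861.30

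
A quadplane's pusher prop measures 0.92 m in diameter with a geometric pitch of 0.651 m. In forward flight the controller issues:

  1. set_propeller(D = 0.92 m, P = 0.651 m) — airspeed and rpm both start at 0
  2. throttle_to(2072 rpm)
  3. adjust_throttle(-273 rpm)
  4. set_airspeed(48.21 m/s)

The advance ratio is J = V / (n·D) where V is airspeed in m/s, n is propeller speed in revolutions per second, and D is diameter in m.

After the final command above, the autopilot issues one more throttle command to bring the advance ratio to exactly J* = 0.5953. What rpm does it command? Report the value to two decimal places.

set_propeller: D = 0.92 m, P = 0.651 m (p = P/D = 0.707609); state ← (V=0, rpm=0)
throttle_to(2072): rpm ← 2072
adjust_throttle(-273): rpm ← 2072 -273 = 1799
set_airspeed(48.21): V ← 48.21 m/s
final state: V = 48.21 m/s, rpm = 1799 → n = rpm/60 = 29.983333 rev/s
target J* = 0.5953; solve J* = V/(n·D) for n: n = V/(J*·D) = 48.21/(0.5953 × 0.92) = 88.026497 rev/s
rpm = 60·n = 5281.589845

rpm = 5281.59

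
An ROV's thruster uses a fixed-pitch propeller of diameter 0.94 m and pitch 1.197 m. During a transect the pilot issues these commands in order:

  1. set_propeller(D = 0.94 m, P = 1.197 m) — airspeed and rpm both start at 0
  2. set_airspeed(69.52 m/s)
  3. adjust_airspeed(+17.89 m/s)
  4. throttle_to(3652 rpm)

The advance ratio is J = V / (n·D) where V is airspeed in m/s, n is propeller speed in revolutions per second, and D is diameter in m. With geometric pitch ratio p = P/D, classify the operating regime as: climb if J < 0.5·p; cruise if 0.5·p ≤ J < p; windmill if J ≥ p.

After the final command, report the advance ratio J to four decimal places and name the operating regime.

J = 1.5278, regime = windmill

set_propeller: D = 0.94 m, P = 1.197 m (p = P/D = 1.273404); state ← (V=0, rpm=0)
set_airspeed(69.52): V ← 69.52 m/s
adjust_airspeed(+17.89): V ← 69.52 +17.89 = 87.41 m/s
throttle_to(3652): rpm ← 3652
final state: V = 87.41 m/s, rpm = 3652 → n = rpm/60 = 60.866667 rev/s
J = V / (n·D) = 87.41 / (60.866667 × 0.94) = 1.527755
regime bands: climb J<0.6367 | cruise [0.6367, 1.2734) | windmill J≥1.2734
J = 1.5278 → windmill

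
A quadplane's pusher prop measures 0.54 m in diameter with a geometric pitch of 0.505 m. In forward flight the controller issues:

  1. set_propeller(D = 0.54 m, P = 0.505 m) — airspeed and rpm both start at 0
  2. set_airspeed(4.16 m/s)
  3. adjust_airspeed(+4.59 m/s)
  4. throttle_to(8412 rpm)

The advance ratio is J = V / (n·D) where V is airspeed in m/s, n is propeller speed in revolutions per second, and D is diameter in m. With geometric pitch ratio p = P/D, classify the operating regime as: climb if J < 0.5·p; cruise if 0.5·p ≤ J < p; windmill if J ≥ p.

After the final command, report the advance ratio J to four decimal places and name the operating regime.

set_propeller: D = 0.54 m, P = 0.505 m (p = P/D = 0.935185); state ← (V=0, rpm=0)
set_airspeed(4.16): V ← 4.16 m/s
adjust_airspeed(+4.59): V ← 4.16 +4.59 = 8.75 m/s
throttle_to(8412): rpm ← 8412
final state: V = 8.75 m/s, rpm = 8412 → n = rpm/60 = 140.200000 rev/s
J = V / (n·D) = 8.75 / (140.200000 × 0.54) = 0.115576
regime bands: climb J<0.4676 | cruise [0.4676, 0.9352) | windmill J≥0.9352
J = 0.1156 → climb

J = 0.1156, regime = climb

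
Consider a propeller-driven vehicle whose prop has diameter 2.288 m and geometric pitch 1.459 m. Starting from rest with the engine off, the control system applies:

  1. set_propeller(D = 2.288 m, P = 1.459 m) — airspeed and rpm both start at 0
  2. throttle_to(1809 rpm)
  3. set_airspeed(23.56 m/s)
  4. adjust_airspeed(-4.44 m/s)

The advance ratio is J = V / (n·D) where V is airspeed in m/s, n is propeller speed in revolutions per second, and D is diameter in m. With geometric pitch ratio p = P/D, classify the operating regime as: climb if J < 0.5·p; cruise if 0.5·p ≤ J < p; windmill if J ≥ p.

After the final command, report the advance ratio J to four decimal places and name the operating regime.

set_propeller: D = 2.288 m, P = 1.459 m (p = P/D = 0.637675); state ← (V=0, rpm=0)
throttle_to(1809): rpm ← 1809
set_airspeed(23.56): V ← 23.56 m/s
adjust_airspeed(-4.44): V ← 23.56 -4.44 = 19.12 m/s
final state: V = 19.12 m/s, rpm = 1809 → n = rpm/60 = 30.150000 rev/s
J = V / (n·D) = 19.12 / (30.150000 × 2.288) = 0.277169
regime bands: climb J<0.3188 | cruise [0.3188, 0.6377) | windmill J≥0.6377
J = 0.2772 → climb

J = 0.2772, regime = climb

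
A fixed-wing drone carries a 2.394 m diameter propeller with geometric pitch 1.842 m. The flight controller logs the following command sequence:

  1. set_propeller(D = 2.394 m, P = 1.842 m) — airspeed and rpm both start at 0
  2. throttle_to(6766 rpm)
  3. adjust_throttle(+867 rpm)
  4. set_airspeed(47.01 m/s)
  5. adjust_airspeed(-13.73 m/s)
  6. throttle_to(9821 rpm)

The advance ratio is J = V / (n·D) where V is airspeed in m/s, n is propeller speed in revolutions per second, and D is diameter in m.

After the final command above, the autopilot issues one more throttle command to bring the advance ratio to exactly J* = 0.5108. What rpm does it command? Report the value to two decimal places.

set_propeller: D = 2.394 m, P = 1.842 m (p = P/D = 0.769424); state ← (V=0, rpm=0)
throttle_to(6766): rpm ← 6766
adjust_throttle(+867): rpm ← 6766 +867 = 7633
set_airspeed(47.01): V ← 47.01 m/s
adjust_airspeed(-13.73): V ← 47.01 -13.73 = 33.28 m/s
throttle_to(9821): rpm ← 9821
final state: V = 33.28 m/s, rpm = 9821 → n = rpm/60 = 163.683333 rev/s
target J* = 0.5108; solve J* = V/(n·D) for n: n = V/(J*·D) = 33.28/(0.5108 × 2.394) = 27.214997 rev/s
rpm = 60·n = 1632.899791

rpm = 1632.90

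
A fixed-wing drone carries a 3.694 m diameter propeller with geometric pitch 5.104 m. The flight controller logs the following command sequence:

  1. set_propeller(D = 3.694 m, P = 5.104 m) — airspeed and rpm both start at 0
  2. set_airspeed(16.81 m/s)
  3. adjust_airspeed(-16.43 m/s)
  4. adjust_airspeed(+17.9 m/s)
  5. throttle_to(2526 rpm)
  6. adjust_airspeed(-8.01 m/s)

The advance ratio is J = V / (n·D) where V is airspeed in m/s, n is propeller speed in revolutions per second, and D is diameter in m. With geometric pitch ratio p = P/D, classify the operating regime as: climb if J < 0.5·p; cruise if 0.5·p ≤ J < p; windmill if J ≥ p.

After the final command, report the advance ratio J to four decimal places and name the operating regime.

J = 0.0660, regime = climb

set_propeller: D = 3.694 m, P = 5.104 m (p = P/D = 1.381700); state ← (V=0, rpm=0)
set_airspeed(16.81): V ← 16.81 m/s
adjust_airspeed(-16.43): V ← 16.81 -16.43 = 0.38 m/s
adjust_airspeed(+17.9): V ← 0.38 +17.9 = 18.28 m/s
throttle_to(2526): rpm ← 2526
adjust_airspeed(-8.01): V ← 18.28 -8.01 = 10.27 m/s
final state: V = 10.27 m/s, rpm = 2526 → n = rpm/60 = 42.100000 rev/s
J = V / (n·D) = 10.27 / (42.100000 × 3.694) = 0.066038
regime bands: climb J<0.6909 | cruise [0.6909, 1.3817) | windmill J≥1.3817
J = 0.0660 → climb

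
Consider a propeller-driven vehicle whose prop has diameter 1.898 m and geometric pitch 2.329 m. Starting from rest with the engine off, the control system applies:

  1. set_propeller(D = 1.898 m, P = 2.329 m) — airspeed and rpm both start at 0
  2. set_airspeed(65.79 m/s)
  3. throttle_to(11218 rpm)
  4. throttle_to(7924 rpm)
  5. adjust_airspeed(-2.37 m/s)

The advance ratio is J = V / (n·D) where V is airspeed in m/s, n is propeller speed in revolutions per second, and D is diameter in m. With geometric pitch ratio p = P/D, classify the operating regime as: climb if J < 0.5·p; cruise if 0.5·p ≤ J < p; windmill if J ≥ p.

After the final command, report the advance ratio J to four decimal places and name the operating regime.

set_propeller: D = 1.898 m, P = 2.329 m (p = P/D = 1.227081); state ← (V=0, rpm=0)
set_airspeed(65.79): V ← 65.79 m/s
throttle_to(11218): rpm ← 11218
throttle_to(7924): rpm ← 7924
adjust_airspeed(-2.37): V ← 65.79 -2.37 = 63.42 m/s
final state: V = 63.42 m/s, rpm = 7924 → n = rpm/60 = 132.066667 rev/s
J = V / (n·D) = 63.42 / (132.066667 × 1.898) = 0.253009
regime bands: climb J<0.6135 | cruise [0.6135, 1.2271) | windmill J≥1.2271
J = 0.2530 → climb

J = 0.2530, regime = climb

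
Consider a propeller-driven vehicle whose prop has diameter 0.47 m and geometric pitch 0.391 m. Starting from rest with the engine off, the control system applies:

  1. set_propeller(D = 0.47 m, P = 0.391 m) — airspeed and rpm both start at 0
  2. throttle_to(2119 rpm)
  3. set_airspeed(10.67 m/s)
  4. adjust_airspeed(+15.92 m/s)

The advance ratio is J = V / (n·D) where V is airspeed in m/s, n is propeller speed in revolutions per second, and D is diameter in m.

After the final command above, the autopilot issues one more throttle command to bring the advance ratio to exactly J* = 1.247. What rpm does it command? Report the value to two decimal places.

set_propeller: D = 0.47 m, P = 0.391 m (p = P/D = 0.831915); state ← (V=0, rpm=0)
throttle_to(2119): rpm ← 2119
set_airspeed(10.67): V ← 10.67 m/s
adjust_airspeed(+15.92): V ← 10.67 +15.92 = 26.59 m/s
final state: V = 26.59 m/s, rpm = 2119 → n = rpm/60 = 35.316667 rev/s
target J* = 1.247; solve J* = V/(n·D) for n: n = V/(J*·D) = 26.59/(1.247 × 0.47) = 45.368459 rev/s
rpm = 60·n = 2722.107526

rpm = 2722.11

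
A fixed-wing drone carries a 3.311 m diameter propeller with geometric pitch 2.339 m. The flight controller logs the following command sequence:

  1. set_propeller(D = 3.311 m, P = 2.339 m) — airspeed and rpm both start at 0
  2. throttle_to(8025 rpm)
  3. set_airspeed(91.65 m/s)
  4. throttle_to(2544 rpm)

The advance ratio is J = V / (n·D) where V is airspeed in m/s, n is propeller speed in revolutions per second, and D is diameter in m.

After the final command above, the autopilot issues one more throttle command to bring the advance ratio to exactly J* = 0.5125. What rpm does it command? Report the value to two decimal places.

set_propeller: D = 3.311 m, P = 2.339 m (p = P/D = 0.706433); state ← (V=0, rpm=0)
throttle_to(8025): rpm ← 8025
set_airspeed(91.65): V ← 91.65 m/s
throttle_to(2544): rpm ← 2544
final state: V = 91.65 m/s, rpm = 2544 → n = rpm/60 = 42.400000 rev/s
target J* = 0.5125; solve J* = V/(n·D) for n: n = V/(J*·D) = 91.65/(0.5125 × 3.311) = 54.010652 rev/s
rpm = 60·n = 3240.639111

rpm = 3240.64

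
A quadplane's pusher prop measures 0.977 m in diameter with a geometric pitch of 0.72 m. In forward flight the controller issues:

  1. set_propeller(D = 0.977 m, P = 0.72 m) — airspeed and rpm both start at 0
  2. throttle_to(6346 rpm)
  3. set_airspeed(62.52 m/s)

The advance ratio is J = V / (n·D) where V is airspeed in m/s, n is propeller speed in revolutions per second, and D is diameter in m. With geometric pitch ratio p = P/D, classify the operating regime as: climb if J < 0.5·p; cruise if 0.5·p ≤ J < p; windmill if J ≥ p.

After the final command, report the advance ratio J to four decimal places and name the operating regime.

J = 0.6050, regime = cruise

set_propeller: D = 0.977 m, P = 0.72 m (p = P/D = 0.736950); state ← (V=0, rpm=0)
throttle_to(6346): rpm ← 6346
set_airspeed(62.52): V ← 62.52 m/s
final state: V = 62.52 m/s, rpm = 6346 → n = rpm/60 = 105.766667 rev/s
J = V / (n·D) = 62.52 / (105.766667 × 0.977) = 0.605028
regime bands: climb J<0.3685 | cruise [0.3685, 0.7369) | windmill J≥0.7369
J = 0.6050 → cruise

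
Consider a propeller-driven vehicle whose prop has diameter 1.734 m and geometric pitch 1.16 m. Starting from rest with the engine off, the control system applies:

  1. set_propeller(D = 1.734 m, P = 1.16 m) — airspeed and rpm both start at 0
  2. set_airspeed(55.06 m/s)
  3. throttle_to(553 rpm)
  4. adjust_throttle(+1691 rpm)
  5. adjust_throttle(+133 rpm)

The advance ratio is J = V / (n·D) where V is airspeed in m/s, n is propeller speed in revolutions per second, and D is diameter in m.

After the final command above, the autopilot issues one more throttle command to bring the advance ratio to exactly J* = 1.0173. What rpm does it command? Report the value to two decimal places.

set_propeller: D = 1.734 m, P = 1.16 m (p = P/D = 0.668973); state ← (V=0, rpm=0)
set_airspeed(55.06): V ← 55.06 m/s
throttle_to(553): rpm ← 553
adjust_throttle(+1691): rpm ← 553 +1691 = 2244
adjust_throttle(+133): rpm ← 2244 +133 = 2377
final state: V = 55.06 m/s, rpm = 2377 → n = rpm/60 = 39.616667 rev/s
target J* = 1.0173; solve J* = V/(n·D) for n: n = V/(J*·D) = 55.06/(1.0173 × 1.734) = 31.213184 rev/s
rpm = 60·n = 1872.791027

rpm = 1872.79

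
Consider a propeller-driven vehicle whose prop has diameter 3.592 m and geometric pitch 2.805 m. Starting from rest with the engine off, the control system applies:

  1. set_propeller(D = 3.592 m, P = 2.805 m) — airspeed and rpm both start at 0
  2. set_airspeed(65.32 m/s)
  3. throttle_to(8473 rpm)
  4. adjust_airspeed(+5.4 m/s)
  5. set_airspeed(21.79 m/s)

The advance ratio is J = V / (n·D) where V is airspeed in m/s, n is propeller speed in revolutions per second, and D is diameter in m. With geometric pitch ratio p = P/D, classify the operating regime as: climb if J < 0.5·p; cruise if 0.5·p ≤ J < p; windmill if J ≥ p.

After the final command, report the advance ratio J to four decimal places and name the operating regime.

set_propeller: D = 3.592 m, P = 2.805 m (p = P/D = 0.780902); state ← (V=0, rpm=0)
set_airspeed(65.32): V ← 65.32 m/s
throttle_to(8473): rpm ← 8473
adjust_airspeed(+5.4): V ← 65.32 +5.4 = 70.72 m/s
set_airspeed(21.79): V ← 21.79 m/s
final state: V = 21.79 m/s, rpm = 8473 → n = rpm/60 = 141.216667 rev/s
J = V / (n·D) = 21.79 / (141.216667 × 3.592) = 0.042957
regime bands: climb J<0.3905 | cruise [0.3905, 0.7809) | windmill J≥0.7809
J = 0.0430 → climb

J = 0.0430, regime = climb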